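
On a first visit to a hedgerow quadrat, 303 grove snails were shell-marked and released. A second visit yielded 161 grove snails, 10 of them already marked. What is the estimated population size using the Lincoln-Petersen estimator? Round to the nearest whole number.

Lincoln-Petersen assumes M/N = R/C, so N = M·C / R.
N = (303 × 161) / 10 = 48783 / 10 ≈ 4878.3 → 4878

N ≈ 4878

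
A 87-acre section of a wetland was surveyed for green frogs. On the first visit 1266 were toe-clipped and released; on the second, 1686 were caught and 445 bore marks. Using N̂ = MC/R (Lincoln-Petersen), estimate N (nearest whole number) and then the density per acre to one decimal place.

density ≈ 55.1 green frogs per acre

N̂ = 1266·1686/445 = 2134476/445 ≈ 4796.6 → 4797
Density = N̂ / area = 4797 / 87 ≈ 55.14 → 55.1 per acre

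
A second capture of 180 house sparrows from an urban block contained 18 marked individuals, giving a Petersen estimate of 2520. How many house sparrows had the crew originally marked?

From N = M·C/R: M = N·R / C = 2520·18 / 180 = 45360 / 180 = 252.

M = 252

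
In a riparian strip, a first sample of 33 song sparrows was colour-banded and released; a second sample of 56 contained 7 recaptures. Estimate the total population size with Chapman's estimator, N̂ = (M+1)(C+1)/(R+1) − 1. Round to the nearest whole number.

N̂ = (33+1)(56+1)/(7+1) − 1 = 34·57/8 − 1
= 1938/8 − 1 ≈ 242.2 − 1 ≈ 241.2 → 241

N ≈ 241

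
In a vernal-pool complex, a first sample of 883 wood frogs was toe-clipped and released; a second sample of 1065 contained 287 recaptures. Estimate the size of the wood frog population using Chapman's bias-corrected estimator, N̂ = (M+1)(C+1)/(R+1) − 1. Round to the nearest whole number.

N̂ = (883+1)(1065+1)/(287+1) − 1 = 884·1066/288 − 1
= 942344/288 − 1 ≈ 3272.0 − 1 ≈ 3271.0 → 3271

N ≈ 3271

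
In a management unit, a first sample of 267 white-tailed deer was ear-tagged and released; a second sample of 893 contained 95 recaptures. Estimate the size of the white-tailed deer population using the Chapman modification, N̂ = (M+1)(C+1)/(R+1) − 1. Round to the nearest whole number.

N ≈ 2495

N̂ = (267+1)(893+1)/(95+1) − 1 = 268·894/96 − 1
= 239592/96 − 1 ≈ 2495.8 − 1 ≈ 2494.8 → 2495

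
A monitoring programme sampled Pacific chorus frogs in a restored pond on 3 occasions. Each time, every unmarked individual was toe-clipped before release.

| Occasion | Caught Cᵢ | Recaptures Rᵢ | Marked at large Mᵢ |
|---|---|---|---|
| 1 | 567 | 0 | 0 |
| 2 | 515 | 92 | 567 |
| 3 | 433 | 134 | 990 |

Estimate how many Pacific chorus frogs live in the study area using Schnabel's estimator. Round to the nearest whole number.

Σ MᵢCᵢ = 0·567 + 567·515 + 990·433 = 0 + 292005 + 428670 = 720675
Σ Rᵢ = 0 + 92 + 134 = 226
N̂ = 720675 / 226 ≈ 3188.8 → 3189

N ≈ 3189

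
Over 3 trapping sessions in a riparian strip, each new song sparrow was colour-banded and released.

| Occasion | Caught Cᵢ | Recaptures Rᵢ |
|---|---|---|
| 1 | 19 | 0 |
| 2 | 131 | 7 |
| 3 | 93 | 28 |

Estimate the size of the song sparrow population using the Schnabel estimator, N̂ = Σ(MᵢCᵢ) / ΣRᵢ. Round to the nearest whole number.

Marked at large before each occasion: Mᵢ = Σⱼ<ᵢ (Cⱼ − Rⱼ) → M1=0, M2=19, M3=143
Σ MᵢCᵢ = 0·19 + 19·131 + 143·93 = 0 + 2489 + 13299 = 15788
Σ Rᵢ = 0 + 7 + 28 = 35
N̂ = 15788 / 35 ≈ 451.1 → 451

N ≈ 451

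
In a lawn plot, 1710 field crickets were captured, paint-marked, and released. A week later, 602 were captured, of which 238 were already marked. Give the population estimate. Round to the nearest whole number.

The marked fraction in the recapture sample should equal the marked fraction in the population: 238/602 = 1710/N.
N = (1710 × 602) / 238 = 1029420 / 238 ≈ 4325.3 → 4325

N ≈ 4325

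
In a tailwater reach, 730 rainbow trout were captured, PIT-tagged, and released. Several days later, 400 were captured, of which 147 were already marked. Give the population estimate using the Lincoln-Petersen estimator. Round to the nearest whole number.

The marked fraction in the recapture sample should equal the marked fraction in the population: 147/400 = 730/N.
N = (730 × 400) / 147 = 292000 / 147 ≈ 1986.4 → 1986

N ≈ 1986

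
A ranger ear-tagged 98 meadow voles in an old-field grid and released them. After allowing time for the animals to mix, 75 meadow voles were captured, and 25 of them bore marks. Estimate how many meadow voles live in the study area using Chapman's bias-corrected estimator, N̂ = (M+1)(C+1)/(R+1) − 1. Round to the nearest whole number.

N̂ = (98+1)(75+1)/(25+1) − 1 = 99·76/26 − 1
= 7524/26 − 1 ≈ 289.4 − 1 ≈ 288.4 → 288

N ≈ 288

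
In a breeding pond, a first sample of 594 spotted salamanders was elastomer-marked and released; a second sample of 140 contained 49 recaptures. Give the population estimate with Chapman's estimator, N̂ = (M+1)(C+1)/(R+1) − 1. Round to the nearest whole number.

N̂ = (594+1)(140+1)/(49+1) − 1 = 595·141/50 − 1
= 83895/50 − 1 ≈ 1677.9 − 1 ≈ 1676.9 → 1677

N ≈ 1677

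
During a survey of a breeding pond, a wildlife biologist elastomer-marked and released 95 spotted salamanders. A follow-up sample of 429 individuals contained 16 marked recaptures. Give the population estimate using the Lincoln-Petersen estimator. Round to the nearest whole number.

If marked individuals mix randomly, R/C ≈ M/N, giving N ≈ M·C/R.
N = (95 × 429) / 16 = 40755 / 16 ≈ 2547.2 → 2547

N ≈ 2547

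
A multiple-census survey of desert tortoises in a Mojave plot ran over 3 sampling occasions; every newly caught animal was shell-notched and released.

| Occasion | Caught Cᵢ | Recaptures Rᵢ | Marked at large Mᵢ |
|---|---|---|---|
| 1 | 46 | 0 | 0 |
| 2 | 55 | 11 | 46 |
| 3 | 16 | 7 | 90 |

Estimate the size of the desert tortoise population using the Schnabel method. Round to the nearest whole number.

N ≈ 221

Σ MᵢCᵢ = 0·46 + 46·55 + 90·16 = 0 + 2530 + 1440 = 3970
Σ Rᵢ = 0 + 11 + 7 = 18
N̂ = 3970 / 18 ≈ 220.6 → 221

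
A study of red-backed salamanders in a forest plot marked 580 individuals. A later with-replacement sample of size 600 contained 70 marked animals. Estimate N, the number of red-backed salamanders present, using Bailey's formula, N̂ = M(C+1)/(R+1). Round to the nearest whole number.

N ≈ 4910

N̂ = 580·(600+1)/(70+1) = 580·601/71 = 348580/71 ≈ 4909.6 → 4910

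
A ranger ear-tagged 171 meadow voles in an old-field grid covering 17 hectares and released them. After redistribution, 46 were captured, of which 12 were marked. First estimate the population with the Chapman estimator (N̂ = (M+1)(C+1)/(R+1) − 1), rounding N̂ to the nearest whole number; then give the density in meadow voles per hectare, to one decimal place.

N̂ = 172·47/13 − 1 = 8084/13 − 1 ≈ 620.8 → 621
Density = N̂ / area = 621 / 17 ≈ 36.53 → 36.5 per hectare

density ≈ 36.5 meadow voles per hectare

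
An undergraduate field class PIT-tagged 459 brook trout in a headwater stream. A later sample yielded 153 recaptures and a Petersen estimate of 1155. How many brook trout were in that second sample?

From N = M·C/R: C = N·R / M = 1155·153 / 459 = 176715 / 459 = 385.

C = 385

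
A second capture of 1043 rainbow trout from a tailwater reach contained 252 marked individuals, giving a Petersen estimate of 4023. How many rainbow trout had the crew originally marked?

M = 972

From N = M·C/R: M = N·R / C = 4023·252 / 1043 = 1013796 / 1043 = 972.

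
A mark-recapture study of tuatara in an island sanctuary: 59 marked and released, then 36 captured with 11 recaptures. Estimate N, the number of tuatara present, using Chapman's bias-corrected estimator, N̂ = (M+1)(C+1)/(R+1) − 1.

N̂ = (59+1)(36+1)/(11+1) − 1 = 60·37/12 − 1
= 2220/12 − 1 = 185 − 1 = 184

N = 184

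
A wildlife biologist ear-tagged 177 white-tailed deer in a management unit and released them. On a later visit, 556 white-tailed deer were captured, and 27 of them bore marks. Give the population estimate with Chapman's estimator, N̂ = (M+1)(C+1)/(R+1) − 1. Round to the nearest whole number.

N̂ = (177+1)(556+1)/(27+1) − 1 = 178·557/28 − 1
= 99146/28 − 1 ≈ 3540.9 − 1 ≈ 3539.9 → 3540

N ≈ 3540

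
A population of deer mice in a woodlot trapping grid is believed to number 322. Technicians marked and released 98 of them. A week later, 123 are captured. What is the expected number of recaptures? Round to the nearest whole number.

Expected recaptures E[R] = M·C / N.
E[R] = 98 × 123 / 322 = 12054 / 322 ≈ 37.4 → 37

expected recaptures ≈ 37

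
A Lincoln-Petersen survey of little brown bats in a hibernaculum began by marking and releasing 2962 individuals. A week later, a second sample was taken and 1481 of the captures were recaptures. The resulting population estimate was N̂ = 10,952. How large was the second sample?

From N = M·C/R: C = N·R / M = 10952·1481 / 2962 = 16219912 / 2962 = 5476.

C = 5476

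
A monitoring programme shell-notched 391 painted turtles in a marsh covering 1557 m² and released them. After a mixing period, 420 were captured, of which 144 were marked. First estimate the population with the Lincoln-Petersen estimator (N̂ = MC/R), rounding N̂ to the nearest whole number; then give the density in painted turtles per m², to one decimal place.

N̂ = 391·420/144 = 164220/144 ≈ 1140.4 → 1140
Density = N̂ / area = 1140 / 1557 ≈ 0.73 → 0.7 per m²

density ≈ 0.7 painted turtles per m²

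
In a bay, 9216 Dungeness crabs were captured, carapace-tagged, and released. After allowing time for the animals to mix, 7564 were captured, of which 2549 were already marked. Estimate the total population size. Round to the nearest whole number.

N ≈ 27,348

N = (9216 × 7564) / 2549 = 69709824 / 2549 ≈ 27347.9 → 27348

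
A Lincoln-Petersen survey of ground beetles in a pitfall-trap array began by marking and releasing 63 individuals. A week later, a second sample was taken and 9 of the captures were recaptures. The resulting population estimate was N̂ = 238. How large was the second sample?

C = 34

From N = M·C/R: C = N·R / M = 238·9 / 63 = 2142 / 63 = 34.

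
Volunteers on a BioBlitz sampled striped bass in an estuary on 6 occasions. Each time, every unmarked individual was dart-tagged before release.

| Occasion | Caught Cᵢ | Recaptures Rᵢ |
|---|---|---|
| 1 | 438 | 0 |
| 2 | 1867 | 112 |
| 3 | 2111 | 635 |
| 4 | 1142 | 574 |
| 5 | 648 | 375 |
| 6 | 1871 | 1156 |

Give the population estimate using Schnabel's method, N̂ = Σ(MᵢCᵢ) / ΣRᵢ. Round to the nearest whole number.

Marked at large before each occasion: Mᵢ = Σⱼ<ᵢ (Cⱼ − Rⱼ) → M1=0, M2=438, M3=2193, M4=3669, M5=4237, M6=4510
Σ MᵢCᵢ = 0·438 + 438·1867 + 2193·2111 + 3669·1142 + 4237·648 + 4510·1871 = 0 + 817746 + 4629423 + 4189998 + 2745576 + 8438210 = 20820953
Σ Rᵢ = 0 + 112 + 635 + 574 + 375 + 1156 = 2852
N̂ = 20820953 / 2852 ≈ 7300.47 → 7300

N ≈ 7300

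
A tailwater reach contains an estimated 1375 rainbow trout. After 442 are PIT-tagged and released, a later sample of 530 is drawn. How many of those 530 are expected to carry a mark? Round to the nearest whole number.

expected recaptures ≈ 170

Expected recaptures E[R] = M·C / N.
E[R] = 442 × 530 / 1375 = 234260 / 1375 ≈ 170.4 → 170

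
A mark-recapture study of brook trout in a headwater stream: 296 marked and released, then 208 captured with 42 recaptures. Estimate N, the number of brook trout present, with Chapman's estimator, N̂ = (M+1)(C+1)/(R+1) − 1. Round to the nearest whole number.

N ≈ 1443

N̂ = (296+1)(208+1)/(42+1) − 1 = 297·209/43 − 1
= 62073/43 − 1 ≈ 1443.6 − 1 ≈ 1442.6 → 1443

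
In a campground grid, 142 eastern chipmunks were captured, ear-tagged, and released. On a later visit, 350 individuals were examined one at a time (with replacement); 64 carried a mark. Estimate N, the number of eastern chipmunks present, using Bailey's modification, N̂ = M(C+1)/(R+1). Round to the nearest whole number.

N̂ = 142·(350+1)/(64+1) = 142·351/65 = 49842/65 ≈ 766.8 → 767

N ≈ 767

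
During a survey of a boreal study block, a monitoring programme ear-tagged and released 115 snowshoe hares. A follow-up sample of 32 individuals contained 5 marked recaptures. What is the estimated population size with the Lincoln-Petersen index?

N = 736

N = (115 × 32) / 5 = 3680 / 5 = 736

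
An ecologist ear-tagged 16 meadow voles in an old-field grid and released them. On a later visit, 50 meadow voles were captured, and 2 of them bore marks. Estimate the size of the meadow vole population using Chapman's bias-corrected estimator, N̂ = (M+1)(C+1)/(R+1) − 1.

N̂ = (16+1)(50+1)/(2+1) − 1 = 17·51/3 − 1
= 867/3 − 1 = 289 − 1 = 288

N = 288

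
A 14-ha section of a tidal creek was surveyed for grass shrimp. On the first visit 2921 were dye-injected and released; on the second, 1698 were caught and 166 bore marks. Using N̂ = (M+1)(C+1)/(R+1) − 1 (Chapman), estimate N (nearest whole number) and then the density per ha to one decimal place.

N̂ = 2922·1699/167 − 1 = 4964478/167 − 1 ≈ 29726.4 → 29726
Density = N̂ / area = 29726 / 14 ≈ 2123.29 → 2123.3 per ha

density ≈ 2123.3 grass shrimp per ha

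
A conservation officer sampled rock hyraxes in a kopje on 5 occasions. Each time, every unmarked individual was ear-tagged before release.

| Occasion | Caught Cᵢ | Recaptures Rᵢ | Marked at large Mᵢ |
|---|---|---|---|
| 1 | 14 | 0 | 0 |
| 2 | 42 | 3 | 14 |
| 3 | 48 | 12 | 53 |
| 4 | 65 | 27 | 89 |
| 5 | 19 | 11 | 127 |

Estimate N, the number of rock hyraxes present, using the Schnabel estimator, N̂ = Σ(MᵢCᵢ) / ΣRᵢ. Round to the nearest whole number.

N ≈ 214

Σ MᵢCᵢ = 0·14 + 14·42 + 53·48 + 89·65 + 127·19 = 0 + 588 + 2544 + 5785 + 2413 = 11330
Σ Rᵢ = 0 + 3 + 12 + 27 + 11 = 53
N̂ = 11330 / 53 ≈ 213.8 → 214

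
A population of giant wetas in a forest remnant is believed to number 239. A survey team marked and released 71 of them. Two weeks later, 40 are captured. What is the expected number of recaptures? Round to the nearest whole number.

expected recaptures ≈ 12

The marked fraction of the population is 71/239, so in a sample of 40 expect C·(M/N) marked.
E[R] = 71 × 40 / 239 = 2840 / 239 ≈ 11.9 → 12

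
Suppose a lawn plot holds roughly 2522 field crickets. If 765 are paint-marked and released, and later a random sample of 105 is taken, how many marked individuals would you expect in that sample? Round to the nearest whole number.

Expected recaptures E[R] = M·C / N.
E[R] = 765 × 105 / 2522 = 80325 / 2522 ≈ 31.8 → 32

expected recaptures ≈ 32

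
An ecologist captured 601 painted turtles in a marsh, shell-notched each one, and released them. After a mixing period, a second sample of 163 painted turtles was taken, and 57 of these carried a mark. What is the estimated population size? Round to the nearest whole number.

N ≈ 1719

The marked fraction in the recapture sample should equal the marked fraction in the population: 57/163 = 601/N.
N = (601 × 163) / 57 = 97963 / 57 ≈ 1718.6 → 1719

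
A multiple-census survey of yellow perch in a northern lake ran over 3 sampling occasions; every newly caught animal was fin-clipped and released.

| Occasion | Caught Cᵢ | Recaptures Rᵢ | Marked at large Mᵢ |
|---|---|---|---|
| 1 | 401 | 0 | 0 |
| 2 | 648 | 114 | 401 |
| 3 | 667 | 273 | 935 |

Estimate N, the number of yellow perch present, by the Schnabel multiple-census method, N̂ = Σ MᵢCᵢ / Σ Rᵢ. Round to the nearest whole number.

Σ MᵢCᵢ = 0·401 + 401·648 + 935·667 = 0 + 259848 + 623645 = 883493
Σ Rᵢ = 0 + 114 + 273 = 387
N̂ = 883493 / 387 ≈ 2282.9 → 2283

N ≈ 2283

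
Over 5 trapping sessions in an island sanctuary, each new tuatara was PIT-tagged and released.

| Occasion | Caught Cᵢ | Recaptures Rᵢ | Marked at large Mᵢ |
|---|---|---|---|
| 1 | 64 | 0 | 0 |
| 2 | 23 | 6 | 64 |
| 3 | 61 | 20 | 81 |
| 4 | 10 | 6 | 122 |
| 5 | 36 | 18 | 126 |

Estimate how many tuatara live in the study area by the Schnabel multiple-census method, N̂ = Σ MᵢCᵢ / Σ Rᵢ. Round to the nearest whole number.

N ≈ 243

Σ MᵢCᵢ = 0·64 + 64·23 + 81·61 + 122·10 + 126·36 = 0 + 1472 + 4941 + 1220 + 4536 = 12169
Σ Rᵢ = 0 + 6 + 20 + 6 + 18 = 50
N̂ = 12169 / 50 ≈ 243.4 → 243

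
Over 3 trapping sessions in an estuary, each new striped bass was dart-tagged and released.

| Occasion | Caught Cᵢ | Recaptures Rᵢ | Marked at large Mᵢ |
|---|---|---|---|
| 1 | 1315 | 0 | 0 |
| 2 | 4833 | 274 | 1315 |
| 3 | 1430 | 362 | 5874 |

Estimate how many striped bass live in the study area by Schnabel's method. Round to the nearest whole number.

N ≈ 23,200

Σ MᵢCᵢ = 0·1315 + 1315·4833 + 5874·1430 = 0 + 6355395 + 8399820 = 14755215
Σ Rᵢ = 0 + 274 + 362 = 636
N̂ = 14755215 / 636 ≈ 23200.0 → 23200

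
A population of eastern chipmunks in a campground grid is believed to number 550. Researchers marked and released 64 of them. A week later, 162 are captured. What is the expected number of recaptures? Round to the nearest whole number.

expected recaptures ≈ 19

Expected recaptures E[R] = M·C / N.
E[R] = 64 × 162 / 550 = 10368 / 550 ≈ 18.9 → 19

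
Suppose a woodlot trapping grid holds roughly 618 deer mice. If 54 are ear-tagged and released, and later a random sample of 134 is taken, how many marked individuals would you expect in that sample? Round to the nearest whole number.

expected recaptures ≈ 12

Expected recaptures E[R] = M·C / N.
E[R] = 54 × 134 / 618 = 7236 / 618 ≈ 11.7 → 12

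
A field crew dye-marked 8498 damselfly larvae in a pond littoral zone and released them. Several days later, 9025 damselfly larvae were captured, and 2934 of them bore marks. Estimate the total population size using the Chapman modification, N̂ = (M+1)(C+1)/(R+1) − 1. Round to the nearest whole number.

N ≈ 26,136

N̂ = (8498+1)(9025+1)/(2934+1) − 1 = 8499·9026/2935 − 1
= 76711974/2935 − 1 ≈ 26137.0 − 1 ≈ 26136.0 → 26136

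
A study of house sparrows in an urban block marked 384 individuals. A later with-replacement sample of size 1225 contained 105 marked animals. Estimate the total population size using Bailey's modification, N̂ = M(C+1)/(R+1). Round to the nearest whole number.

N ≈ 4441

N̂ = 384·(1225+1)/(105+1) = 384·1226/106 = 470784/106 ≈ 4441.4 → 4441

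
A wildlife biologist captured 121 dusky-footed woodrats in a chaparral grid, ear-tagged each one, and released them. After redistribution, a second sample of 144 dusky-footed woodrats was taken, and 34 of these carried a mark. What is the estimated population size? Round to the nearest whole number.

Lincoln-Petersen assumes M/N = R/C, so N = M·C / R.
N = (121 × 144) / 34 = 17424 / 34 ≈ 512.47 → 512

N ≈ 512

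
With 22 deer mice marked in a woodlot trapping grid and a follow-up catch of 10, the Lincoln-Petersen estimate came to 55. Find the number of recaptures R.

R = 4

From N = M·C/R: R = M·C / N = 22·10 / 55 = 220 / 55 = 4.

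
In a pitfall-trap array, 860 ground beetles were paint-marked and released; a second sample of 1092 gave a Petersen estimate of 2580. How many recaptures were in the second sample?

From N = M·C/R: R = M·C / N = 860·1092 / 2580 = 939120 / 2580 = 364.

R = 364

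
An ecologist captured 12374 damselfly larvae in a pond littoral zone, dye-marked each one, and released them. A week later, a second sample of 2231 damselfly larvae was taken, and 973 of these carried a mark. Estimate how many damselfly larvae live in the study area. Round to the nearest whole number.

The marked fraction in the recapture sample should equal the marked fraction in the population: 973/2231 = 12374/N.
N = (12374 × 2231) / 973 = 27606394 / 973 ≈ 28372.45 → 28372

N ≈ 28,372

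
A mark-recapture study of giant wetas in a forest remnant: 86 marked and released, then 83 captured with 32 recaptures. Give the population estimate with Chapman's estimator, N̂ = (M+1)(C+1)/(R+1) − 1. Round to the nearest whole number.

N̂ = (86+1)(83+1)/(32+1) − 1 = 87·84/33 − 1
= 7308/33 − 1 ≈ 221.45 − 1 ≈ 220.45 → 220

N ≈ 220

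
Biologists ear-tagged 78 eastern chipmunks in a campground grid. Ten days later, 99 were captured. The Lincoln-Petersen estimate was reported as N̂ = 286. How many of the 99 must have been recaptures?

From N = M·C/R: R = M·C / N = 78·99 / 286 = 7722 / 286 = 27.

R = 27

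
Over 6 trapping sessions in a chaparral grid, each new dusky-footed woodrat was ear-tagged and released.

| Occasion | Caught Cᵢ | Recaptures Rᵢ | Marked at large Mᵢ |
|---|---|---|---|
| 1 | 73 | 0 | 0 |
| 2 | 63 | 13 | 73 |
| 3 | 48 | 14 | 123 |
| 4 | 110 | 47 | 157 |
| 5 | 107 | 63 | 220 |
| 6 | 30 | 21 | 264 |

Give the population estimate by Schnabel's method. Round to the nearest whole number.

Σ MᵢCᵢ = 0·73 + 73·63 + 123·48 + 157·110 + 220·107 + 264·30 = 0 + 4599 + 5904 + 17270 + 23540 + 7920 = 59233
Σ Rᵢ = 0 + 13 + 14 + 47 + 63 + 21 = 158
N̂ = 59233 / 158 ≈ 374.9 → 375

N ≈ 375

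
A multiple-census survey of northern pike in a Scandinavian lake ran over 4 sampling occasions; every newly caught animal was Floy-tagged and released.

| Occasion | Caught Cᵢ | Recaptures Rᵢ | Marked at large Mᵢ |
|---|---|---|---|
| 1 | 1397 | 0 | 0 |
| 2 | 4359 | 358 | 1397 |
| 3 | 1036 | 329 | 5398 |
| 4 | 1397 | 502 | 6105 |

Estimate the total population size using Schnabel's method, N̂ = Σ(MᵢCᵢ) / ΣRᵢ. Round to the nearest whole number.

N ≈ 16,998

Σ MᵢCᵢ = 0·1397 + 1397·4359 + 5398·1036 + 6105·1397 = 0 + 6089523 + 5592328 + 8528685 = 20210536
Σ Rᵢ = 0 + 358 + 329 + 502 = 1189
N̂ = 20210536 / 1189 ≈ 16997.9 → 16998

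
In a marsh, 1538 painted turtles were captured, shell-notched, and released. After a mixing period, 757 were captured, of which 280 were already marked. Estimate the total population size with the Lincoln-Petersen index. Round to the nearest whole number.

N = (1538 × 757) / 280 = 1164266 / 280 ≈ 4158.1 → 4158

N ≈ 4158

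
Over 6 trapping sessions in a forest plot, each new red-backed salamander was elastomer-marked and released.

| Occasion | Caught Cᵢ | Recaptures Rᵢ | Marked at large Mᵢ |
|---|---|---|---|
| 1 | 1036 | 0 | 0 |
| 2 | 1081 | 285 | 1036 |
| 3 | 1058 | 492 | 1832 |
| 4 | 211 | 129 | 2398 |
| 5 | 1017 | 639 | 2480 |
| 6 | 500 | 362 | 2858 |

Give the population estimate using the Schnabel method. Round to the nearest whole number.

N ≈ 3941

Σ MᵢCᵢ = 0·1036 + 1036·1081 + 1832·1058 + 2398·211 + 2480·1017 + 2858·500 = 0 + 1119916 + 1938256 + 505978 + 2522160 + 1429000 = 7515310
Σ Rᵢ = 0 + 285 + 492 + 129 + 639 + 362 = 1907
N̂ = 7515310 / 1907 ≈ 3940.9 → 3941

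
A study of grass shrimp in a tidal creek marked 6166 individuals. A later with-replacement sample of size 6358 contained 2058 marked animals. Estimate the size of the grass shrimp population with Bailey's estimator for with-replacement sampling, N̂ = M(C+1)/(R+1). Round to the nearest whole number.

N ≈ 19,043

N̂ = 6166·(6358+1)/(2058+1) = 6166·6359/2059 = 39209594/2059 ≈ 19043.0 → 19043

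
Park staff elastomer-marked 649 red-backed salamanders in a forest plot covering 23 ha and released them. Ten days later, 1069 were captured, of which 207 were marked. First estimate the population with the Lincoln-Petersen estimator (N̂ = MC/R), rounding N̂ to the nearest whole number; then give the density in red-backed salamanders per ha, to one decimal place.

N̂ = 649·1069/207 = 693781/207 ≈ 3351.6 → 3352
Density = N̂ / area = 3352 / 23 ≈ 145.74 → 145.7 per ha

density ≈ 145.7 red-backed salamanders per ha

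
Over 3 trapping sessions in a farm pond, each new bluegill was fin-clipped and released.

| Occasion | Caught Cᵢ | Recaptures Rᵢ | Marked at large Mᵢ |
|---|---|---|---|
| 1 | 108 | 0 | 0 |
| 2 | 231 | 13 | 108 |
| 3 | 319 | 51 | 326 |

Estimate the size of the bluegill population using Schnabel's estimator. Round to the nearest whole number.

N ≈ 2015

Σ MᵢCᵢ = 0·108 + 108·231 + 326·319 = 0 + 24948 + 103994 = 128942
Σ Rᵢ = 0 + 13 + 51 = 64
N̂ = 128942 / 64 ≈ 2014.7 → 2015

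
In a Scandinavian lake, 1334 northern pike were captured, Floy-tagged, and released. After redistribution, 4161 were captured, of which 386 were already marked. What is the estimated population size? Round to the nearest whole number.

N ≈ 14,380

The marked fraction in the recapture sample should equal the marked fraction in the population: 386/4161 = 1334/N.
N = (1334 × 4161) / 386 = 5550774 / 386 ≈ 14380.2 → 14380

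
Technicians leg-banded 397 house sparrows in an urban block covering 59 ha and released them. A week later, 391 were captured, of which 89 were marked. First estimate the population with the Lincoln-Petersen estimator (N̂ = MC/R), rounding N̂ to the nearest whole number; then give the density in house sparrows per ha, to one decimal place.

N̂ = 397·391/89 = 155227/89 ≈ 1744.1 → 1744
Density = N̂ / area = 1744 / 59 ≈ 29.56 → 29.6 per ha

density ≈ 29.6 house sparrows per ha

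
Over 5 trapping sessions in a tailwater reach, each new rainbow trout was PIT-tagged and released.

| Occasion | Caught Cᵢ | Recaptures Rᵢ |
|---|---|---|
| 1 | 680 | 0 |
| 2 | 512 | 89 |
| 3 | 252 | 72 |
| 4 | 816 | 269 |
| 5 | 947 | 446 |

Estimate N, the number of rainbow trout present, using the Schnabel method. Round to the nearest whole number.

N ≈ 3888

Marked at large before each occasion: Mᵢ = Σⱼ<ᵢ (Cⱼ − Rⱼ) → M1=0, M2=680, M3=1103, M4=1283, M5=1830
Σ MᵢCᵢ = 0·680 + 680·512 + 1103·252 + 1283·816 + 1830·947 = 0 + 348160 + 277956 + 1046928 + 1733010 = 3406054
Σ Rᵢ = 0 + 89 + 72 + 269 + 446 = 876
N̂ = 3406054 / 876 ≈ 3888.2 → 3888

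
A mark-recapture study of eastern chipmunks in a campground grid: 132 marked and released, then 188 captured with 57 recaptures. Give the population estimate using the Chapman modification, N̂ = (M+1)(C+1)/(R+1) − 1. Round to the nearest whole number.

N ≈ 432

N̂ = (132+1)(188+1)/(57+1) − 1 = 133·189/58 − 1
= 25137/58 − 1 ≈ 433.4 − 1 ≈ 432.4 → 432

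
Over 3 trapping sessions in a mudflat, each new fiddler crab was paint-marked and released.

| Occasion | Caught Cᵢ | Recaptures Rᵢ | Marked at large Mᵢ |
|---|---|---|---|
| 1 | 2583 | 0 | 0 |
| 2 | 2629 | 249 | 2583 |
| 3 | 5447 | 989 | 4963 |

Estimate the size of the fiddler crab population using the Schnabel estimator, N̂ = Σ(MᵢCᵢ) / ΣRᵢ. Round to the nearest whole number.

Σ MᵢCᵢ = 0·2583 + 2583·2629 + 4963·5447 = 0 + 6790707 + 27033461 = 33824168
Σ Rᵢ = 0 + 249 + 989 = 1238
N̂ = 33824168 / 1238 ≈ 27321.6 → 27322

N ≈ 27,322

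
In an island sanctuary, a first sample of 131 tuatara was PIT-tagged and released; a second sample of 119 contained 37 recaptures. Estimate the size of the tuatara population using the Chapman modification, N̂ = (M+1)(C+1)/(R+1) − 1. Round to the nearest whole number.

N ≈ 416

N̂ = (131+1)(119+1)/(37+1) − 1 = 132·120/38 − 1
= 15840/38 − 1 ≈ 416.8 − 1 ≈ 415.8 → 416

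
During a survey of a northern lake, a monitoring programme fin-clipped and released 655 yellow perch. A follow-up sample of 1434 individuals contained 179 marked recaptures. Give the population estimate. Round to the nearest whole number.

N ≈ 5247

Lincoln-Petersen assumes M/N = R/C, so N = M·C / R.
N = (655 × 1434) / 179 = 939270 / 179 ≈ 5247.3 → 5247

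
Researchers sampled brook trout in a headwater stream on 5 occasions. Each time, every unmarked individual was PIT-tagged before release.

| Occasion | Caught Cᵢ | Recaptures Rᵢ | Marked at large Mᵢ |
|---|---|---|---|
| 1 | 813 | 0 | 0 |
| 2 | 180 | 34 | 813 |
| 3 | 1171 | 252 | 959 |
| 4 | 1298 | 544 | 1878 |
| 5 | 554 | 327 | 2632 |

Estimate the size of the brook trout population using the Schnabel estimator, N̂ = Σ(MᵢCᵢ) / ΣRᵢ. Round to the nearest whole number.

N ≈ 4464

Σ MᵢCᵢ = 0·813 + 813·180 + 959·1171 + 1878·1298 + 2632·554 = 0 + 146340 + 1122989 + 2437644 + 1458128 = 5165101
Σ Rᵢ = 0 + 34 + 252 + 544 + 327 = 1157
N̂ = 5165101 / 1157 ≈ 4464.2 → 4464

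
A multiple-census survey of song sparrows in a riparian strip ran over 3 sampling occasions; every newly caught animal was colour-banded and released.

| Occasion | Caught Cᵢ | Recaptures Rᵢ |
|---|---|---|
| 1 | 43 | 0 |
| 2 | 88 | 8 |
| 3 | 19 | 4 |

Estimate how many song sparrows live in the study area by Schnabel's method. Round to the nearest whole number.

Marked at large before each occasion: Mᵢ = Σⱼ<ᵢ (Cⱼ − Rⱼ) → M1=0, M2=43, M3=123
Σ MᵢCᵢ = 0·43 + 43·88 + 123·19 = 0 + 3784 + 2337 = 6121
Σ Rᵢ = 0 + 8 + 4 = 12
N̂ = 6121 / 12 ≈ 510.1 → 510

N ≈ 510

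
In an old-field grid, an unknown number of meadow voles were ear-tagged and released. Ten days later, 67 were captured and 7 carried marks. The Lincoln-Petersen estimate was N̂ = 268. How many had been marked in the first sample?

M = 28

From N = M·C/R: M = N·R / C = 268·7 / 67 = 1876 / 67 = 28.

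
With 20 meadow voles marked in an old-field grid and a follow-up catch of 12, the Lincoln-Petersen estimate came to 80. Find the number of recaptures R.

From N = M·C/R: R = M·C / N = 20·12 / 80 = 240 / 80 = 3.

R = 3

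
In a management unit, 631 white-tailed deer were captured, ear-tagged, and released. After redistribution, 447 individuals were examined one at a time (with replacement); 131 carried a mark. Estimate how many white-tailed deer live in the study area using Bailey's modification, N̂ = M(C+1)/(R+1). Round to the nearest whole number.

N̂ = 631·(447+1)/(131+1) = 631·448/132 = 282688/132 ≈ 2141.6 → 2142

N ≈ 2142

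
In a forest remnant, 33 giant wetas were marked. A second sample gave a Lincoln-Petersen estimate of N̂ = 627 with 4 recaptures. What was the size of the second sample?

From N = M·C/R: C = N·R / M = 627·4 / 33 = 2508 / 33 = 76.

C = 76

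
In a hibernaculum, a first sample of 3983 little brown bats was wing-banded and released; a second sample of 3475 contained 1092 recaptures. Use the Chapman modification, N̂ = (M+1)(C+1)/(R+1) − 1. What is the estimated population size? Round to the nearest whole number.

N ≈ 12,669

N̂ = (3983+1)(3475+1)/(1092+1) − 1 = 3984·3476/1093 − 1
= 13848384/1093 − 1 ≈ 12670.1 − 1 ≈ 12669.1 → 12669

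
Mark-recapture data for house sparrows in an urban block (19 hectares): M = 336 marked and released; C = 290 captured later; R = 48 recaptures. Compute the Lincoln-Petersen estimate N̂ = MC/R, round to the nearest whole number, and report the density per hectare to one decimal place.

N̂ = 336·290/48 = 97440/48 = 2030
Density = N̂ / area = 2030 / 19 ≈ 106.84 → 106.8 per hectare

density ≈ 106.8 house sparrows per hectare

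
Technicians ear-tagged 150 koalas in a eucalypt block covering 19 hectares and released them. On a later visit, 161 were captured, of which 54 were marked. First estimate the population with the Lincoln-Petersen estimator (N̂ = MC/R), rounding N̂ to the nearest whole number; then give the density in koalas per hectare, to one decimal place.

density ≈ 23.5 koalas per hectare

N̂ = 150·161/54 = 24150/54 ≈ 447.2 → 447
Density = N̂ / area = 447 / 19 ≈ 23.53 → 23.5 per hectare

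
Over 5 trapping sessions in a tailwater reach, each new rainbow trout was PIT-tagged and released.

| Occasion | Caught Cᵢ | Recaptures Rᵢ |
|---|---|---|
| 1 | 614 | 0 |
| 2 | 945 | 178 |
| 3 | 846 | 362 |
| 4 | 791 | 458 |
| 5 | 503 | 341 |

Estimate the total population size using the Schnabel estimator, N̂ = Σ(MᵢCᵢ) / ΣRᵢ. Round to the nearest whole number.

N ≈ 3233

Marked at large before each occasion: Mᵢ = Σⱼ<ᵢ (Cⱼ − Rⱼ) → M1=0, M2=614, M3=1381, M4=1865, M5=2198
Σ MᵢCᵢ = 0·614 + 614·945 + 1381·846 + 1865·791 + 2198·503 = 0 + 580230 + 1168326 + 1475215 + 1105594 = 4329365
Σ Rᵢ = 0 + 178 + 362 + 458 + 341 = 1339
N̂ = 4329365 / 1339 ≈ 3233.3 → 3233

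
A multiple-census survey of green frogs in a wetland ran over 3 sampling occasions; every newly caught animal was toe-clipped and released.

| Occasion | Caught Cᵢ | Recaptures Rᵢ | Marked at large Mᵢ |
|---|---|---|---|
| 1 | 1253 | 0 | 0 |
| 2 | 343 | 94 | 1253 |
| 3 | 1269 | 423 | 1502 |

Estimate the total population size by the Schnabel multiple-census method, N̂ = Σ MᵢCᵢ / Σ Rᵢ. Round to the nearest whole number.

N ≈ 4518

Σ MᵢCᵢ = 0·1253 + 1253·343 + 1502·1269 = 0 + 429779 + 1906038 = 2335817
Σ Rᵢ = 0 + 94 + 423 = 517
N̂ = 2335817 / 517 ≈ 4518.0 → 4518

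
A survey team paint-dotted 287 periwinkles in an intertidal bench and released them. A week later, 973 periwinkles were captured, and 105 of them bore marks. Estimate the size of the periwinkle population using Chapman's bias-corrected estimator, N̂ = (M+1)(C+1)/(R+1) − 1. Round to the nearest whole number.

N̂ = (287+1)(973+1)/(105+1) − 1 = 288·974/106 − 1
= 280512/106 − 1 ≈ 2646.3 − 1 ≈ 2645.3 → 2645

N ≈ 2645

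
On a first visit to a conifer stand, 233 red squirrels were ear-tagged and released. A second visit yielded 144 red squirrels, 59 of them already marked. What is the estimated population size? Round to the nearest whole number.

Lincoln-Petersen assumes M/N = R/C, so N = M·C / R.
N = (233 × 144) / 59 = 33552 / 59 ≈ 568.7 → 569

N ≈ 569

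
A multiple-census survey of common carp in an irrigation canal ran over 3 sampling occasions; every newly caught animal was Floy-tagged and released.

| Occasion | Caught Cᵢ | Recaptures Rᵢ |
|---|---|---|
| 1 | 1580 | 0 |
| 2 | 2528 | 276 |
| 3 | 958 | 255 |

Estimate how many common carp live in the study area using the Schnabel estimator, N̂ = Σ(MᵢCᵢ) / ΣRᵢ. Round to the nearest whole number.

Marked at large before each occasion: Mᵢ = Σⱼ<ᵢ (Cⱼ − Rⱼ) → M1=0, M2=1580, M3=3832
Σ MᵢCᵢ = 0·1580 + 1580·2528 + 3832·958 = 0 + 3994240 + 3671056 = 7665296
Σ Rᵢ = 0 + 276 + 255 = 531
N̂ = 7665296 / 531 ≈ 14435.6 → 14436

N ≈ 14,436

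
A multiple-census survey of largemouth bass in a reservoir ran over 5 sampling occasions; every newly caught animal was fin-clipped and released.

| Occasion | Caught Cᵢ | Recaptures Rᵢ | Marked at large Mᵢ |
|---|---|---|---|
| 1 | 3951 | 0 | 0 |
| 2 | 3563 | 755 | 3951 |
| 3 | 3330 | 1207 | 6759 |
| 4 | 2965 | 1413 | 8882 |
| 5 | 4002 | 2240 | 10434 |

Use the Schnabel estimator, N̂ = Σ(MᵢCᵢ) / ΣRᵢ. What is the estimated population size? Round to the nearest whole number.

Σ MᵢCᵢ = 0·3951 + 3951·3563 + 6759·3330 + 8882·2965 + 10434·4002 = 0 + 14077413 + 22507470 + 26335130 + 41756868 = 104676881
Σ Rᵢ = 0 + 755 + 1207 + 1413 + 2240 = 5615
N̂ = 104676881 / 5615 ≈ 18642.4 → 18642

N ≈ 18,642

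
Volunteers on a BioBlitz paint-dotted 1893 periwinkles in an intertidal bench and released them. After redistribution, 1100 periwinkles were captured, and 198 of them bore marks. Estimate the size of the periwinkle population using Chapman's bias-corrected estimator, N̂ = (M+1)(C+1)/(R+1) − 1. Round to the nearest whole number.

N ≈ 10,478

N̂ = (1893+1)(1100+1)/(198+1) − 1 = 1894·1101/199 − 1
= 2085294/199 − 1 ≈ 10478.9 − 1 ≈ 10477.9 → 10478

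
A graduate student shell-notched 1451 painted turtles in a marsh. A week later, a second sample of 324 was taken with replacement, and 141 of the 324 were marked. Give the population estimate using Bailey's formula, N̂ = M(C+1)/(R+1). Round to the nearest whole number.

N ≈ 3321

N̂ = 1451·(324+1)/(141+1) = 1451·325/142 = 471575/142 ≈ 3321.0 → 3321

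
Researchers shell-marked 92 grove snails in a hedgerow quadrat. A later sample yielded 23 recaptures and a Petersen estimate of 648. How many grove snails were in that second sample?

From N = M·C/R: C = N·R / M = 648·23 / 92 = 14904 / 92 = 162.

C = 162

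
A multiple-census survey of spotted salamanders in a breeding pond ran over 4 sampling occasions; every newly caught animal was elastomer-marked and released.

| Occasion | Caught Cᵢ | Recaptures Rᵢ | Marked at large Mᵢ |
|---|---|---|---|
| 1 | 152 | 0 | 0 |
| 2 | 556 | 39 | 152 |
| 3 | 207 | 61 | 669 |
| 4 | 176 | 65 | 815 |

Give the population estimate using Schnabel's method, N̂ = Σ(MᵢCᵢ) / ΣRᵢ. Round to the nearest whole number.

Σ MᵢCᵢ = 0·152 + 152·556 + 669·207 + 815·176 = 0 + 84512 + 138483 + 143440 = 366435
Σ Rᵢ = 0 + 39 + 61 + 65 = 165
N̂ = 366435 / 165 ≈ 2220.8 → 2221

N ≈ 2221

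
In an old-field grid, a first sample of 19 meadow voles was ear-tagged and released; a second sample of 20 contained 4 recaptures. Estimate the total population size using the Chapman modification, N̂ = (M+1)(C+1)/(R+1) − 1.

N = 83

N̂ = (19+1)(20+1)/(4+1) − 1 = 20·21/5 − 1
= 420/5 − 1 = 84 − 1 = 83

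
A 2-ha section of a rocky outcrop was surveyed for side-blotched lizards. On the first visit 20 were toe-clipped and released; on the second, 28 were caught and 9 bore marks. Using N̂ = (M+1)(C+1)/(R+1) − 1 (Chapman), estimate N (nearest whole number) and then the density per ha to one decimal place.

density ≈ 30.0 side-blotched lizards per ha

N̂ = 21·29/10 − 1 = 609/10 − 1 ≈ 59.9 → 60
Density = N̂ / area = 60 / 2 = 30.0 per ha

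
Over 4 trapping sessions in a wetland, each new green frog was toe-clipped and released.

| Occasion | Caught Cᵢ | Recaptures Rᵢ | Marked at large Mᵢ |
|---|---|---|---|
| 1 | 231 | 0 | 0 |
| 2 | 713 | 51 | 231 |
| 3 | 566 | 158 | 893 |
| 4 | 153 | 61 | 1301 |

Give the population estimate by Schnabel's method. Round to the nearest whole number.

Σ MᵢCᵢ = 0·231 + 231·713 + 893·566 + 1301·153 = 0 + 164703 + 505438 + 199053 = 869194
Σ Rᵢ = 0 + 51 + 158 + 61 = 270
N̂ = 869194 / 270 ≈ 3219.2 → 3219

N ≈ 3219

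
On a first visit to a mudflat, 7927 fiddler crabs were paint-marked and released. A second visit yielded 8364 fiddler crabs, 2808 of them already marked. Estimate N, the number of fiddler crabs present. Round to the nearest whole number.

N ≈ 23,612

The marked fraction in the recapture sample should equal the marked fraction in the population: 2808/8364 = 7927/N.
N = (7927 × 8364) / 2808 = 66301428 / 2808 ≈ 23611.6 → 23612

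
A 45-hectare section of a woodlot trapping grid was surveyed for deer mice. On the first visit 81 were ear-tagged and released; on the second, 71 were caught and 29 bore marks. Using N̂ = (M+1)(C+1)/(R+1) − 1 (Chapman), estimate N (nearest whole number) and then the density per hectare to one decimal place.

N̂ = 82·72/30 − 1 = 5904/30 − 1 ≈ 195.8 → 196
Density = N̂ / area = 196 / 45 ≈ 4.36 → 4.4 per hectare

density ≈ 4.4 deer mice per hectare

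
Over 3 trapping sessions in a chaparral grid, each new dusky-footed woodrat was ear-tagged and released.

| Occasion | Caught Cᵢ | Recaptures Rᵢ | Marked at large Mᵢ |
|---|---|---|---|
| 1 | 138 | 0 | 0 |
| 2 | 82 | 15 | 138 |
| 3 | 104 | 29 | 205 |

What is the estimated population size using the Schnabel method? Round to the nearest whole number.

N ≈ 742

Σ MᵢCᵢ = 0·138 + 138·82 + 205·104 = 0 + 11316 + 21320 = 32636
Σ Rᵢ = 0 + 15 + 29 = 44
N̂ = 32636 / 44 ≈ 741.7 → 742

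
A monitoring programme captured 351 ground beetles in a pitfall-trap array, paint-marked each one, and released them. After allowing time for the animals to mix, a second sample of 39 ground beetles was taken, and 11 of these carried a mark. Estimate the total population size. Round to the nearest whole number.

N = (351 × 39) / 11 = 13689 / 11 ≈ 1244.45 → 1244

N ≈ 1244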